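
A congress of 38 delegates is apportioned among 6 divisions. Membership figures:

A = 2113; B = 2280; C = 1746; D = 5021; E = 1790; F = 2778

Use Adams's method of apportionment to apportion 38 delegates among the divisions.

A 5; B 6; C 4; D 12; E 4; F 7

Standard divisor 15728/38 ≈ 413.895; standard quotas: A 5.105, B 5.509, C 4.218, D 12.131, E 4.325, F 6.712.
Rounding up gives 6, 6, 5, 13, 5, 7 = 42 seats, so the divisor must be adjusted.
With modified divisor 450: modified quotas A 4.696, B 5.067, C 3.880, D 11.158, E 3.978, F 6.173.
Rounding up: A 5, B 6, C 4, D 12, E 4, F 7 (total 38).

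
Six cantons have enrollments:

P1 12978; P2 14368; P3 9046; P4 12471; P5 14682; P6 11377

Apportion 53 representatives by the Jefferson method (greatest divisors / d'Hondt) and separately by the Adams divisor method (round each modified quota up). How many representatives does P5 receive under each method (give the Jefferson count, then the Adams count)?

11 and 10

Jefferson: P1 9, P2 10, P3 6, P4 9, P5 11, P6 8.
Adams: P1 9, P2 10, P3 7, P4 9, P5 10, P6 8.
P5 gets 11 under Jefferson and 10 under Adams.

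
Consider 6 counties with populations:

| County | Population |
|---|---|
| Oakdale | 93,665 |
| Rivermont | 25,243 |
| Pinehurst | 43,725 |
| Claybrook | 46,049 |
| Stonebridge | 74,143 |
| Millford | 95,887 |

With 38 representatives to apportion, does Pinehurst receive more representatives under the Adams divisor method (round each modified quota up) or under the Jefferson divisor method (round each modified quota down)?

Adams: Oakdale 9, Rivermont 3, Pinehurst 5, Claybrook 5, Stonebridge 7, Millford 9.
Jefferson: Oakdale 10, Rivermont 2, Pinehurst 4, Claybrook 4, Stonebridge 8, Millford 10.
Pinehurst gets 5 under Adams and 4 under Jefferson.

Adams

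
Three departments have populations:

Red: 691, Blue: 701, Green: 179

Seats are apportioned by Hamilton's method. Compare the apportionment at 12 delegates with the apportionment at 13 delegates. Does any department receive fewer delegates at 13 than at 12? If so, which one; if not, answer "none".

At 12 seats: Red 5, Blue 5, Green 2.
At 13 seats: Red 6, Blue 6, Green 1.
Green drops from 2 to 1.

Green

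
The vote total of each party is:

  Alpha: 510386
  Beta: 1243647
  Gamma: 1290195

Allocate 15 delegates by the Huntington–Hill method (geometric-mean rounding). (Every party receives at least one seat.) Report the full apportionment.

Alpha 3, Beta 6, Gamma 6

With divisor 203723: modified quotas Alpha 2.505, Beta 6.105, Gamma 6.333.
Geometric-mean thresholds: Alpha √(2·3)=2.449, Beta √(6·7)=6.481, Gamma √(6·7)=6.481.
Each quota rounded against its threshold gives Alpha 3, Beta 6, Gamma 6 (total 15).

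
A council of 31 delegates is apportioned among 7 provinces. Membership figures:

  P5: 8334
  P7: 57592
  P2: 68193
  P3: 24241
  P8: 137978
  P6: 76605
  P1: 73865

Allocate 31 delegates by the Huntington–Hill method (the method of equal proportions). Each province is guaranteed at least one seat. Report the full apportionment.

P5 1, P7 4, P2 5, P3 2, P8 9, P6 5, P1 5

With divisor 14896: modified quotas P5 0.559, P7 3.866, P2 4.578, P3 1.627, P8 9.263, P6 5.143, P1 4.959.
Geometric-mean thresholds: P5 (min 1), P7 √(3·4)=3.464, P2 √(4·5)=4.472, P3 √(1·2)=1.414, P8 √(9·10)=9.487, P6 √(5·6)=5.477, P1 √(4·5)=4.472.
Each quota rounded against its threshold gives P5 1, P7 4, P2 5, P3 2, P8 9, P6 5, P1 5 (total 31).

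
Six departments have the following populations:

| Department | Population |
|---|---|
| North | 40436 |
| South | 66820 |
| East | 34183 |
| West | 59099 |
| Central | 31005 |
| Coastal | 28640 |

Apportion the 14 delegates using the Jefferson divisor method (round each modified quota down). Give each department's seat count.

Standard divisor 260183/14 ≈ 18584.5; standard quotas: North 2.176, South 3.595, East 1.839, West 3.180, Central 1.668, Coastal 1.541.
Rounding down gives 2, 3, 1, 3, 1, 1 = 11 seats, so the divisor must be adjusted.
With modified divisor 15100: modified quotas North 2.678, South 4.425, East 2.264, West 3.914, Central 2.053, Coastal 1.897.
Rounding down: North 2, South 4, East 2, West 3, Central 2, Coastal 1 (total 14).

North=2; South=4; East=2; West=3; Central=2; Coastal=1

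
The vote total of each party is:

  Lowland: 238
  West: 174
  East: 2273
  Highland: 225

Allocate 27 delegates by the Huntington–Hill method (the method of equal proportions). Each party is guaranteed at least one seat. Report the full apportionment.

Lowland 2, West 2, East 21, Highland 2

With divisor 108: modified quotas Lowland 2.204, West 1.611, East 21.046, Highland 2.083.
Geometric-mean thresholds: Lowland √(2·3)=2.449, West √(1·2)=1.414, East √(21·22)=21.494, Highland √(2·3)=2.449.
Each quota rounded against its threshold gives Lowland 2, West 2, East 21, Highland 2 (total 27).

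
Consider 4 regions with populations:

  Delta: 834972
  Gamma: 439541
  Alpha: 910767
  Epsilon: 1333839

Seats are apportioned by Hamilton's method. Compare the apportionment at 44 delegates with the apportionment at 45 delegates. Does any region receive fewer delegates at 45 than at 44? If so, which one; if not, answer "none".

At 44 seats: Delta 10, Gamma 6, Alpha 11, Epsilon 17.
At 45 seats: Delta 11, Gamma 5, Alpha 12, Epsilon 17.
Gamma drops from 6 to 5.

Gamma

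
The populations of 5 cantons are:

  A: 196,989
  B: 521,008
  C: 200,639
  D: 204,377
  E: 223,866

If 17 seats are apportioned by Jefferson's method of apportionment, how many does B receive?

7

Standard divisor 1346879/17 ≈ 79228.176; standard quotas: A 2.486, B 6.576, C 2.532, D 2.580, E 2.826.
Rounding down gives 2, 6, 2, 2, 2 = 14 seats, so the divisor must be adjusted.
With modified divisor 67500: modified quotas A 2.918, B 7.719, C 2.972, D 3.028, E 3.317.
Rounding down: A 2, B 7, C 2, D 3, E 3 (total 17).
B receives 7.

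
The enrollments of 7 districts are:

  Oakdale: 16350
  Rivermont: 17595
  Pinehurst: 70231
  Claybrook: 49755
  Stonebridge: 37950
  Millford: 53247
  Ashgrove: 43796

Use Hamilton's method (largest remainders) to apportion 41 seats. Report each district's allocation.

Oakdale 2, Rivermont 3, Pinehurst 10, Claybrook 7, Stonebridge 5, Millford 8, Ashgrove 6

The standard divisor is 288924/41 ≈ 7046.927.
Standard quotas: Oakdale 2.3202, Rivermont 2.4968, Pinehurst 9.9662, Claybrook 7.0605, Stonebridge 5.3853, Millford 7.5561, Ashgrove 6.2149.
Lower quotas: Oakdale 2, Rivermont 2, Pinehurst 9, Claybrook 7, Stonebridge 5, Millford 7, Ashgrove 6 (sum 38, leaving 3 seats).
Remainders in descending order: Pinehurst 0.9662, Millford 0.5561, Rivermont 0.4968, Stonebridge 0.3853, Oakdale 0.3202, Ashgrove 0.2149, Claybrook 0.0605.
Largest remainders: Pinehurst, Millford, Rivermont receive the extra seats.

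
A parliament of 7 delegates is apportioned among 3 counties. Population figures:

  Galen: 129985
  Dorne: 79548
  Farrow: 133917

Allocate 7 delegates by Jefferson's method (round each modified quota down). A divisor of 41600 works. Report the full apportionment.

Galen 3, Dorne 1, Farrow 3

With modified divisor 41600: modified quotas Galen 3.125, Dorne 1.912, Farrow 3.219.
Rounding down: Galen 3, Dorne 1, Farrow 3 (total 7).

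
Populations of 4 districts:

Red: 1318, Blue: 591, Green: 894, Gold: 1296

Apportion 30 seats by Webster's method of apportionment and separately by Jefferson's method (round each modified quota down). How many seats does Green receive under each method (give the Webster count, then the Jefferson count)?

Webster: Red 10, Blue 4, Green 7, Gold 9.
Jefferson: Red 10, Blue 4, Green 6, Gold 10.
Green gets 7 under Webster and 6 under Jefferson.

7 and 6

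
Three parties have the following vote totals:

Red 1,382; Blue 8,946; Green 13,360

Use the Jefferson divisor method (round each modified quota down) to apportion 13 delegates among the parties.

Red: 0; Blue: 5; Green: 8

Standard divisor 23688/13 ≈ 1822.154; standard quotas: Red 0.758, Blue 4.910, Green 7.332.
Rounding down gives 0, 4, 7 = 11 seats, so the divisor must be adjusted.
With modified divisor 1600: modified quotas Red 0.864, Blue 5.591, Green 8.350.
Rounding down: Red 0, Blue 5, Green 8 (total 13).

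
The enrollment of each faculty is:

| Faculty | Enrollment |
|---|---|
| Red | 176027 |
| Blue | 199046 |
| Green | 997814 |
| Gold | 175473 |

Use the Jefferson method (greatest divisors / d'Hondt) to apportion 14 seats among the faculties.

Standard divisor 1548360/14 ≈ 110597.143; standard quotas: Red 1.592, Blue 1.800, Green 9.022, Gold 1.587.
Rounding down gives 1, 1, 9, 1 = 12 seats, so the divisor must be adjusted.
With modified divisor 95100: modified quotas Red 1.851, Blue 2.093, Green 10.492, Gold 1.845.
Rounding down: Red 1, Blue 2, Green 10, Gold 1 (total 14).

Red 1, Blue 2, Green 10, Gold 1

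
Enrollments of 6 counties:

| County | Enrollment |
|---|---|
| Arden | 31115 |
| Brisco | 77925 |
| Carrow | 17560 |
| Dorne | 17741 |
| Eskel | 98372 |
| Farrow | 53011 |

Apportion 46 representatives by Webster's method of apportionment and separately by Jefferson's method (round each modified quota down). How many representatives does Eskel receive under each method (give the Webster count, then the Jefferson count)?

Webster: Arden 5, Brisco 12, Carrow 3, Dorne 3, Eskel 15, Farrow 8.
Jefferson: Arden 5, Brisco 13, Carrow 2, Dorne 2, Eskel 16, Farrow 8.
Eskel gets 15 under Webster and 16 under Jefferson.

15 and 16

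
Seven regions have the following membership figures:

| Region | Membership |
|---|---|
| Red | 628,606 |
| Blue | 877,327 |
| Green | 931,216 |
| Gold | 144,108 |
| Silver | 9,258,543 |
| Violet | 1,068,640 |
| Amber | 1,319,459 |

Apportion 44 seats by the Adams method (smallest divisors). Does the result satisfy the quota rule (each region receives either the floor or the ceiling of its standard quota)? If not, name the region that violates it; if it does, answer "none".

Standard quotas: Red 1.944, Blue 2.713, Green 2.880, Gold 0.446, Silver 28.632, Violet 3.305, Amber 4.080.
Adams allocation: Red 2, Blue 3, Green 3, Gold 1, Silver 27, Violet 4, Amber 4.
Silver has quota 28.632 (lower 28, upper 29) but receives 27 — outside the quota interval.

Silver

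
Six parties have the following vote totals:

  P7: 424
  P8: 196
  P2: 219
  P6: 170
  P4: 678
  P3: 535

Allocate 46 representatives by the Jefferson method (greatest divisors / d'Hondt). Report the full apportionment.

P7 9, P8 4, P2 4, P6 3, P4 15, P3 11

Standard divisor 2222/46 ≈ 48.304; standard quotas: P7 8.778, P8 4.058, P2 4.534, P6 3.519, P4 14.036, P3 11.076.
Rounding down gives 8, 4, 4, 3, 14, 11 = 44 seats, so the divisor must be adjusted.
With modified divisor 45: modified quotas P7 9.422, P8 4.356, P2 4.867, P6 3.778, P4 15.067, P3 11.889.
Rounding down: P7 9, P8 4, P2 4, P6 3, P4 15, P3 11 (total 46).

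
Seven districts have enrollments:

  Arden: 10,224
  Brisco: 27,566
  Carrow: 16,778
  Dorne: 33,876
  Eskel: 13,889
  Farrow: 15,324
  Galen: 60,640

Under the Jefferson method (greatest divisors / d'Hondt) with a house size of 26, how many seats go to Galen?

Standard divisor 178297/26 ≈ 6857.577; standard quotas: Arden 1.491, Brisco 4.020, Carrow 2.447, Dorne 4.940, Eskel 2.025, Farrow 2.235, Galen 8.843.
Rounding down gives 1, 4, 2, 4, 2, 2, 8 = 23 seats, so the divisor must be adjusted.
With modified divisor 5900: modified quotas Arden 1.733, Brisco 4.672, Carrow 2.844, Dorne 5.742, Eskel 2.354, Farrow 2.597, Galen 10.278.
Rounding down: Arden 1, Brisco 4, Carrow 2, Dorne 5, Eskel 2, Farrow 2, Galen 10 (total 26).
Galen receives 10.

10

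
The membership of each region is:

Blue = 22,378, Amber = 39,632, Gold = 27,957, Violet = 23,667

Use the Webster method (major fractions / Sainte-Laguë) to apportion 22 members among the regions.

Blue: 4; Amber: 8; Gold: 5; Violet: 5

Standard divisor 113634/22 ≈ 5165.182; standard quotas: Blue 4.332, Amber 7.673, Gold 5.413, Violet 4.582.
Rounding to the nearest integer gives Blue 4, Amber 8, Gold 5, Violet 5 — total 22, matching the house size, so no adjustment is needed.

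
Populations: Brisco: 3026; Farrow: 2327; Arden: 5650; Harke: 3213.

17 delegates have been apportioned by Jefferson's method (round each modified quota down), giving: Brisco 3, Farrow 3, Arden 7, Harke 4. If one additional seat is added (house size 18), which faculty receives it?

Priority for the next seat is population ÷ (current seats + 1).
Priorities: Brisco 756.500, Farrow 581.750, Arden 706.250, Harke 642.600.
Highest priority: Brisco.

Brisco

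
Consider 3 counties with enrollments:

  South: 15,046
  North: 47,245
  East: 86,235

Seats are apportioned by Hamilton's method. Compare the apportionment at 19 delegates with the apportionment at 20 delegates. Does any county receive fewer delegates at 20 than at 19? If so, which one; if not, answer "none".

none

At 19 seats: South 2, North 6, East 11.
At 20 seats: South 2, North 6, East 12.
No county's allocation decreased.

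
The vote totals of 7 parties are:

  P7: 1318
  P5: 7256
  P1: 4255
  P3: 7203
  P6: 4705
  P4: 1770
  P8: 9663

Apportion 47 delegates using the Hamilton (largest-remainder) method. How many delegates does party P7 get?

2

Standard divisor: 36170 ÷ 47 ≈ 769.574.
Standard quotas: P7 1.7126, P5 9.4286, P1 5.5290, P3 9.3597, P6 6.1138, P4 2.3000, P8 12.5563.
Lower quotas: P7 1, P5 9, P1 5, P3 9, P6 6, P4 2, P8 12 (sum 44, leaving 3 seats).
Remainders in descending order: P7 0.7126, P8 0.5563, P1 0.5290, P5 0.4286, P3 0.3597, P4 0.3000, P6 0.1138.
The surplus seats go to P7, P8, P1.
P7 receives 2.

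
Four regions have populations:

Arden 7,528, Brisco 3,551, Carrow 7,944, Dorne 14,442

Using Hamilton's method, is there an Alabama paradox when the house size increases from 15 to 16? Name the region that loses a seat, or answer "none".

At 15 seats: Arden 3, Brisco 2, Carrow 4, Dorne 6.
At 16 seats: Arden 3, Brisco 2, Carrow 4, Dorne 7.
No region's allocation decreased.

none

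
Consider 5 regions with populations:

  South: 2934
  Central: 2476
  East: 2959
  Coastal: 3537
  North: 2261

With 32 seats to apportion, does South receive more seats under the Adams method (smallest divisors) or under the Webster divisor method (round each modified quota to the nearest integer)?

Webster

Adams: South 6, Central 6, East 7, Coastal 8, North 5.
Webster: South 7, Central 5, East 7, Coastal 8, North 5.
South gets 6 under Adams and 7 under Webster.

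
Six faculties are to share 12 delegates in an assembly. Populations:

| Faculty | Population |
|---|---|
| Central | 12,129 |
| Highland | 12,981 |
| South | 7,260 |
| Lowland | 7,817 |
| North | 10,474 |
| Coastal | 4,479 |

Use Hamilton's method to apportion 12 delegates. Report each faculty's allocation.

Central=3, Highland=3, South=1, Lowland=2, North=2, Coastal=1

Total 55140; standard divisor 55140/12 = 4595.
Standard quotas: Central 2.6396, Highland 2.8250, South 1.5800, Lowland 1.7012, North 2.2794, Coastal 0.9748.
Lower quotas: Central 2, Highland 2, South 1, Lowland 1, North 2, Coastal 0 (sum 8, leaving 4 seats).
Remainders in descending order: Coastal 0.9748, Highland 0.8250, Lowland 0.7012, Central 0.6396, South 0.5800, North 0.2794.
The surplus seats go to Coastal, Highland, Lowland, Central.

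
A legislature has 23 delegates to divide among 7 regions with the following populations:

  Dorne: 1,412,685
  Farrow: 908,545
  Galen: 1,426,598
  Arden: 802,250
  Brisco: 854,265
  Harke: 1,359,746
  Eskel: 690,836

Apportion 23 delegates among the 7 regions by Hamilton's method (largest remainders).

The standard divisor is 7454925/23 ≈ 324127.174.
Standard quotas: Dorne 4.3584, Farrow 2.8031, Galen 4.4014, Arden 2.4751, Brisco 2.6356, Harke 4.1951, Eskel 2.1314.
Lower quotas: Dorne 4, Farrow 2, Galen 4, Arden 2, Brisco 2, Harke 4, Eskel 2 (sum 20, leaving 3 seats).
Remainders in descending order: Farrow 0.8031, Brisco 0.6356, Arden 0.4751, Galen 0.4014, Dorne 0.3584, Harke 0.1951, Eskel 0.1314.
The surplus seats go to Farrow, Brisco, Arden.

Dorne 4, Farrow 3, Galen 4, Arden 3, Brisco 3, Harke 4, Eskel 2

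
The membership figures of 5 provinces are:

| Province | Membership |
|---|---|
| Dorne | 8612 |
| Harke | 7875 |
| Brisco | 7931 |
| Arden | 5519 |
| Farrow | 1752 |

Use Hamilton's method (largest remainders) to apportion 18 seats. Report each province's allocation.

Standard divisor: 31689 ÷ 18 ≈ 1760.5.
Standard quotas: Dorne 4.8918, Harke 4.4732, Brisco 4.5050, Arden 3.1349, Farrow 0.9952.
Lower quotas: Dorne 4, Harke 4, Brisco 4, Arden 3, Farrow 0 (sum 15, leaving 3 seats).
Remainders in descending order: Farrow 0.9952, Dorne 0.8918, Brisco 0.5050, Harke 0.4732, Arden 0.1349.
The surplus seats go to Farrow, Dorne, Brisco.

Dorne: 5; Harke: 4; Brisco: 5; Arden: 3; Farrow: 1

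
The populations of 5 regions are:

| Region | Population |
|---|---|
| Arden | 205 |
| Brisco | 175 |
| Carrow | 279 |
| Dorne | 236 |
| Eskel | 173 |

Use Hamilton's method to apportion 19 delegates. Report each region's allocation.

Arden=4; Brisco=3; Carrow=5; Dorne=4; Eskel=3

Total 1068; standard divisor 1068/19 ≈ 56.211.
Standard quotas: Arden 3.647, Brisco 3.113, Carrow 4.963, Dorne 4.199, Eskel 3.078.
Lower quotas: Arden 3, Brisco 3, Carrow 4, Dorne 4, Eskel 3 (sum 17, leaving 2 seats).
Remainders in descending order: Carrow 0.963, Arden 0.647, Dorne 0.199, Brisco 0.113, Eskel 0.078.
Largest remainders: Carrow, Arden receive the extra seats.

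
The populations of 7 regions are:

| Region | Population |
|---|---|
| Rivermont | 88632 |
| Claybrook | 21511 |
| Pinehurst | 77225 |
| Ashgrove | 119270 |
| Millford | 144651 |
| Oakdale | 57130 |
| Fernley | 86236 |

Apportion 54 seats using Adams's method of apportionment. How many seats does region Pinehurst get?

Standard divisor 594655/54 ≈ 11012.13; standard quotas: Rivermont 8.049, Claybrook 1.953, Pinehurst 7.013, Ashgrove 10.831, Millford 13.136, Oakdale 5.188, Fernley 7.831.
Rounding up gives 9, 2, 8, 11, 14, 6, 8 = 58 seats, so the divisor must be adjusted.
With modified divisor 11700: modified quotas Rivermont 7.575, Claybrook 1.839, Pinehurst 6.600, Ashgrove 10.194, Millford 12.363, Oakdale 4.883, Fernley 7.371.
Rounding up: Rivermont 8, Claybrook 2, Pinehurst 7, Ashgrove 11, Millford 13, Oakdale 5, Fernley 8 (total 54).
Pinehurst receives 7.

7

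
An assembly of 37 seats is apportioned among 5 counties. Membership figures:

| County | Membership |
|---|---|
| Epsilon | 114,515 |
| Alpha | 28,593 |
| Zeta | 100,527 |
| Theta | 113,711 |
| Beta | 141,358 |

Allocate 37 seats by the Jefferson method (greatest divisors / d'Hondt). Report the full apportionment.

Epsilon 9, Alpha 2, Zeta 7, Theta 8, Beta 11

Standard divisor 498704/37 ≈ 13478.486; standard quotas: Epsilon 8.496, Alpha 2.121, Zeta 7.458, Theta 8.436, Beta 10.488.
Rounding down gives 8, 2, 7, 8, 10 = 35 seats, so the divisor must be adjusted.
With modified divisor 12680: modified quotas Epsilon 9.031, Alpha 2.255, Zeta 7.928, Theta 8.968, Beta 11.148.
Rounding down: Epsilon 9, Alpha 2, Zeta 7, Theta 8, Beta 11 (total 37).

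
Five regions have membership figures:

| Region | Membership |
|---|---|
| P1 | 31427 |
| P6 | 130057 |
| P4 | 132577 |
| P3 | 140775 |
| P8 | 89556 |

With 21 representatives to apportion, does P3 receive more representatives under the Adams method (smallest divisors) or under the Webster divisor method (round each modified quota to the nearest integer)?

Webster

Adams: P1 2, P6 5, P4 5, P3 5, P8 4.
Webster: P1 1, P6 5, P4 5, P3 6, P8 4.
P3 gets 5 under Adams and 6 under Webster.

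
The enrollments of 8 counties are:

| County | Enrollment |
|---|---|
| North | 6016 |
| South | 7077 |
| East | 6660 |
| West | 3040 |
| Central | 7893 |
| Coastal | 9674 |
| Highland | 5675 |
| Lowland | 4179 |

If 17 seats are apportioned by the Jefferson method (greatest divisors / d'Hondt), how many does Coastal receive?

Standard divisor 50214/17 ≈ 2953.765; standard quotas: North 2.037, South 2.396, East 2.255, West 1.029, Central 2.672, Coastal 3.275, Highland 1.921, Lowland 1.415.
Rounding down gives 2, 2, 2, 1, 2, 3, 1, 1 = 14 seats, so the divisor must be adjusted.
With modified divisor 2400: modified quotas North 2.507, South 2.949, East 2.775, West 1.267, Central 3.289, Coastal 4.031, Highland 2.365, Lowland 1.741.
Rounding down: North 2, South 2, East 2, West 1, Central 3, Coastal 4, Highland 2, Lowland 1 (total 17).
Coastal receives 4.

4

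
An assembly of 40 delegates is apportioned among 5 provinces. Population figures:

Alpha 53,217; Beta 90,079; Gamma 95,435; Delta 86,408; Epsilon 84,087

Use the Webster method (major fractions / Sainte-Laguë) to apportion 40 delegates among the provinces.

Standard divisor 409226/40 ≈ 10230.65; standard quotas: Alpha 5.202, Beta 8.805, Gamma 9.328, Delta 8.446, Epsilon 8.219.
Rounding to the nearest integer gives 5, 9, 9, 8, 8 = 39 seats, so the divisor must be adjusted.
With modified divisor 10100: modified quotas Alpha 5.269, Beta 8.919, Gamma 9.449, Delta 8.555, Epsilon 8.325.
Rounding to the nearest integer: Alpha 5, Beta 9, Gamma 9, Delta 9, Epsilon 8 (total 40).

Alpha=5, Beta=9, Gamma=9, Delta=9, Epsilon=8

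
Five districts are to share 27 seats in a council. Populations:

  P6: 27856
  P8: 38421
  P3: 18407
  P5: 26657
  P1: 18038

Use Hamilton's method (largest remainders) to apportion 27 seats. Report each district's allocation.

The standard divisor is 129379/27 ≈ 4791.815.
Standard quotas: P6 5.8132, P8 8.0180, P3 3.8413, P5 5.5630, P1 3.7643.
Lower quotas: P6 5, P8 8, P3 3, P5 5, P1 3 (sum 24, leaving 3 seats).
Remainders in descending order: P3 0.8413, P6 0.8132, P1 0.7643, P5 0.5630, P8 0.0180.
Largest remainders: P3, P6, P1 receive the extra seats.

P6=6, P8=8, P3=4, P5=5, P1=4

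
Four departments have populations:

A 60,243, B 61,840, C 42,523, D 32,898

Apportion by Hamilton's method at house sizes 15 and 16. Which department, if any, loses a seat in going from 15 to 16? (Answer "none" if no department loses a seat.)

At 15 seats: A 5, B 5, C 3, D 2.
At 16 seats: A 5, B 5, C 3, D 3.
No department's allocation decreased.

none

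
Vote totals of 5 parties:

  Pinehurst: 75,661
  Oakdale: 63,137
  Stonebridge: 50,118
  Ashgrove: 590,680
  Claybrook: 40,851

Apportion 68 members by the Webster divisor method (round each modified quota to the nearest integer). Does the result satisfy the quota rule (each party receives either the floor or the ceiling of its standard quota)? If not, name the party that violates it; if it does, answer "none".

Standard quotas: Pinehurst 6.271, Oakdale 5.233, Stonebridge 4.154, Ashgrove 48.957, Claybrook 3.386.
Webster allocation: Pinehurst 6, Oakdale 5, Stonebridge 4, Ashgrove 50, Claybrook 3.
Ashgrove has quota 48.957 (lower 48, upper 49) but receives 50 — outside the quota interval.

Ashgrove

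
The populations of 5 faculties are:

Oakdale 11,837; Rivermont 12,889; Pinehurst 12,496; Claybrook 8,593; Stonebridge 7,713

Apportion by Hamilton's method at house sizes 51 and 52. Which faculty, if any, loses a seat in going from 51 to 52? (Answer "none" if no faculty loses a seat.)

At 51 seats: Oakdale 11, Rivermont 12, Pinehurst 12, Claybrook 8, Stonebridge 8.
At 52 seats: Oakdale 12, Rivermont 13, Pinehurst 12, Claybrook 8, Stonebridge 7.
Stonebridge drops from 8 to 7.

Stonebridge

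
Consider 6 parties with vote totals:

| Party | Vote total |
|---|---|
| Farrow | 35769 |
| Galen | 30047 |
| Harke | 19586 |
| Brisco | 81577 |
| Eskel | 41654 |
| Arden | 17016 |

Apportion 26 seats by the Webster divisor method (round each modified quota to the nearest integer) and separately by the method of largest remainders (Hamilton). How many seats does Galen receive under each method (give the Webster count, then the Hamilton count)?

Webster: Farrow 4, Galen 3, Harke 2, Brisco 10, Eskel 5, Arden 2.
Hamilton: Farrow 4, Galen 4, Harke 2, Brisco 9, Eskel 5, Arden 2.
Galen gets 3 under Webster and 4 under Hamilton.

3 and 4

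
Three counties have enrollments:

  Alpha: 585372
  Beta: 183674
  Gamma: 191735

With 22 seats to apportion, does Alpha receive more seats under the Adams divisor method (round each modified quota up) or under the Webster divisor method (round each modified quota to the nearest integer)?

Adams: Alpha 13, Beta 4, Gamma 5.
Webster: Alpha 14, Beta 4, Gamma 4.
Alpha gets 13 under Adams and 14 under Webster.

Webster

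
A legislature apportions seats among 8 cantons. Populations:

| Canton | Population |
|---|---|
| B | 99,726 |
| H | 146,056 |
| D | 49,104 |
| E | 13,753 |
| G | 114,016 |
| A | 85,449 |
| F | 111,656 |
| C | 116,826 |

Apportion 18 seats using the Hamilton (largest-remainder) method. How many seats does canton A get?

The standard divisor is 736586/18 ≈ 40921.444.
Standard quotas: B 2.4370, H 3.5692, D 1.2000, E 0.3361, G 2.7862, A 2.0881, F 2.7285, C 2.8549.
Lower quotas: B 2, H 3, D 1, E 0, G 2, A 2, F 2, C 2 (sum 14, leaving 4 seats).
Remainders in descending order: C 0.8549, G 0.7862, F 0.7285, H 0.5692, B 0.4370, E 0.3361, D 0.2000, A 0.0881.
The surplus seats go to C, G, F, H.
A receives 2.

2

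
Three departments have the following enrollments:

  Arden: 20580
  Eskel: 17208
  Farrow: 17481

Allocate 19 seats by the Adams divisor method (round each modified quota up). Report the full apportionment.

Standard divisor 55269/19 ≈ 2908.895; standard quotas: Arden 7.075, Eskel 5.916, Farrow 6.009.
Rounding up gives 8, 6, 7 = 21 seats, so the divisor must be adjusted.
With modified divisor 3200: modified quotas Arden 6.431, Eskel 5.378, Farrow 5.463.
Rounding up: Arden 7, Eskel 6, Farrow 6 (total 19).

Arden 7, Eskel 6, Farrow 6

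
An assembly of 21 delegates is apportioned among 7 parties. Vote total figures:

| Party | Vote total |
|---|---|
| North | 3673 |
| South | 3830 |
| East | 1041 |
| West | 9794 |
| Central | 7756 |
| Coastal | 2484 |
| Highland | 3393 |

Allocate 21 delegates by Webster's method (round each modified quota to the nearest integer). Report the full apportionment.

Standard divisor 31971/21 ≈ 1522.429; standard quotas: North 2.413, South 2.516, East 0.684, West 6.433, Central 5.094, Coastal 1.632, Highland 2.229.
Rounding to the nearest integer gives North 2, South 3, East 1, West 6, Central 5, Coastal 2, Highland 2 — total 21, matching the house size, so no adjustment is needed.

North: 2, South: 3, East: 1, West: 6, Central: 5, Coastal: 2, Highland: 2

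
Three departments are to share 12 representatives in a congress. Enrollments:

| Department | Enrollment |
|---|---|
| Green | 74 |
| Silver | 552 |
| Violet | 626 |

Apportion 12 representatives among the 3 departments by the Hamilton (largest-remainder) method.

The standard divisor is 1252/12 ≈ 104.333.
Standard quotas: Green 0.709, Silver 5.291, Violet 6.000.
Lower quotas: Green 0, Silver 5, Violet 6 (sum 11, leaving 1 seat).
Remainders in descending order: Green 0.709, Silver 0.291, Violet 0.000.
The surplus seat goes to Green.

Green 1; Silver 5; Violet 6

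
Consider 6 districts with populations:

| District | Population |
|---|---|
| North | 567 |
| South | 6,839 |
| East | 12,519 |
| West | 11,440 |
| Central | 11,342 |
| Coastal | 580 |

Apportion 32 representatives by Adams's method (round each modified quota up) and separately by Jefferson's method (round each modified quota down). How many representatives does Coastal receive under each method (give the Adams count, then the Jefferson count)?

1 and 0

Adams: North 1, South 5, East 9, West 8, Central 8, Coastal 1.
Jefferson: North 0, South 5, East 9, West 9, Central 9, Coastal 0.
Coastal gets 1 under Adams and 0 under Jefferson.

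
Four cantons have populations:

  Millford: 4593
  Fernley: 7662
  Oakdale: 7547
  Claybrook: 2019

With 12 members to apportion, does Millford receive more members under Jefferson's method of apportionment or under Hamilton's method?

Jefferson: Millford 2, Fernley 5, Oakdale 4, Claybrook 1.
Hamilton: Millford 3, Fernley 4, Oakdale 4, Claybrook 1.
Millford gets 2 under Jefferson and 3 under Hamilton.

Hamilton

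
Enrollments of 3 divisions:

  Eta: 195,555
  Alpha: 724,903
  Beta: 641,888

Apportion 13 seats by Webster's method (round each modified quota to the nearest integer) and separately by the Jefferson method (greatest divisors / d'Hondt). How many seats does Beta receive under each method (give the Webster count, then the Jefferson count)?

Webster: Eta 2, Alpha 6, Beta 5.
Jefferson: Eta 1, Alpha 6, Beta 6.
Beta gets 5 under Webster and 6 under Jefferson.

5 and 6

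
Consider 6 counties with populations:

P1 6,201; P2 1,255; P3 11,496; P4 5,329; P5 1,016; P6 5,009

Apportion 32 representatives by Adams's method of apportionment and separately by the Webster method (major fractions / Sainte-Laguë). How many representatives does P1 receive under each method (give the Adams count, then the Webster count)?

Adams: P1 6, P2 2, P3 12, P4 6, P5 1, P6 5.
Webster: P1 7, P2 1, P3 12, P4 6, P5 1, P6 5.
P1 gets 6 under Adams and 7 under Webster.

6 and 7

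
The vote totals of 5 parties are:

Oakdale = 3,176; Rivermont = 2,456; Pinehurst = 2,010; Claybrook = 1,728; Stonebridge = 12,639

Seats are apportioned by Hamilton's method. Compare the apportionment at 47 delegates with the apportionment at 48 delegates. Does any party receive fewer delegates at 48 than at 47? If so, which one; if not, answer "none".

At 47 seats: Oakdale 7, Rivermont 5, Pinehurst 4, Claybrook 4, Stonebridge 27.
At 48 seats: Oakdale 7, Rivermont 5, Pinehurst 4, Claybrook 4, Stonebridge 28.
No party's allocation decreased.

none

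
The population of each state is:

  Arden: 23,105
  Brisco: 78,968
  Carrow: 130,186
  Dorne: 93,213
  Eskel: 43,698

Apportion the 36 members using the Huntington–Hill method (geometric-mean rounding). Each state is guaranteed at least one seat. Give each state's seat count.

With divisor 10124: modified quotas Arden 2.282, Brisco 7.800, Carrow 12.859, Dorne 9.207, Eskel 4.316.
Geometric-mean thresholds: Arden √(2·3)=2.449, Brisco √(7·8)=7.483, Carrow √(12·13)=12.490, Dorne √(9·10)=9.487, Eskel √(4·5)=4.472.
Each quota rounded against its threshold gives Arden 2, Brisco 8, Carrow 13, Dorne 9, Eskel 4 (total 36).

Arden: 2; Brisco: 8; Carrow: 13; Dorne: 9; Eskel: 4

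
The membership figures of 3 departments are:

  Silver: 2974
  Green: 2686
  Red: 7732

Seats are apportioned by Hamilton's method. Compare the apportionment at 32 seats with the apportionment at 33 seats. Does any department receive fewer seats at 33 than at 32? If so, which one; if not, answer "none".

At 32 seats: Silver 7, Green 6, Red 19.
At 33 seats: Silver 7, Green 7, Red 19.
No department's allocation decreased.

none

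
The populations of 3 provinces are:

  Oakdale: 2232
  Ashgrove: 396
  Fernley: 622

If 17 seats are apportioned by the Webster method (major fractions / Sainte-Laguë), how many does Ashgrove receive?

Standard divisor 3250/17 ≈ 191.176; standard quotas: Oakdale 11.675, Ashgrove 2.071, Fernley 3.254.
Rounding to the nearest integer gives Oakdale 12, Ashgrove 2, Fernley 3 — total 17, matching the house size, so no adjustment is needed.
Ashgrove receives 2.

2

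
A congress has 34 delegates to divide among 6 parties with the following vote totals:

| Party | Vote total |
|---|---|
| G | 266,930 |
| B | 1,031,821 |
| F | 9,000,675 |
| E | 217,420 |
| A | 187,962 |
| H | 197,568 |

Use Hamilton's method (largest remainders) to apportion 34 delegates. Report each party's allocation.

G 1, B 3, F 28, E 1, A 0, H 1

Total 10902376; standard divisor 10902376/34 ≈ 320658.118.
Standard quotas: G 0.8324, B 3.2178, F 28.0694, E 0.6780, A 0.5862, H 0.6161.
Lower quotas: G 0, B 3, F 28, E 0, A 0, H 0 (sum 31, leaving 3 seats).
Remainders in descending order: G 0.8324, E 0.6780, H 0.6161, A 0.5862, B 0.2178, F 0.0694.
Largest remainders: G, E, H receive the extra seats.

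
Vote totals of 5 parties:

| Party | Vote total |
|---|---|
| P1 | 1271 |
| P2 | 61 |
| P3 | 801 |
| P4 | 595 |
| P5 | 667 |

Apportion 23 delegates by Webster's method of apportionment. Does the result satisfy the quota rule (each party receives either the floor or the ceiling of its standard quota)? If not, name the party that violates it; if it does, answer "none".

Standard quotas: P1 8.611, P2 0.413, P3 5.427, P4 4.031, P5 4.519.
Webster allocation: P1 9, P2 0, P3 5, P4 4, P5 5.
Every allocation lies between the lower and upper quota.

none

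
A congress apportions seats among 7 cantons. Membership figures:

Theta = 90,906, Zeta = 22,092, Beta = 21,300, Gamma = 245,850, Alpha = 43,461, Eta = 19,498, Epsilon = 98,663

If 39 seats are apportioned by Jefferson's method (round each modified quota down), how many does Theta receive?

7

Standard divisor 541770/39 ≈ 13891.538; standard quotas: Theta 6.544, Zeta 1.590, Beta 1.533, Gamma 17.698, Alpha 3.129, Eta 1.404, Epsilon 7.102.
Rounding down gives 6, 1, 1, 17, 3, 1, 7 = 36 seats, so the divisor must be adjusted.
With modified divisor 12600: modified quotas Theta 7.215, Zeta 1.753, Beta 1.690, Gamma 19.512, Alpha 3.449, Eta 1.547, Epsilon 7.830.
Rounding down: Theta 7, Zeta 1, Beta 1, Gamma 19, Alpha 3, Eta 1, Epsilon 7 (total 39).
Theta receives 7.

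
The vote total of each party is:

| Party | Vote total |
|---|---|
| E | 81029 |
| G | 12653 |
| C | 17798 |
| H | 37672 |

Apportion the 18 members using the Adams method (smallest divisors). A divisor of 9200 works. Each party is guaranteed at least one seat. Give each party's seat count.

E=9, G=2, C=2, H=5

With modified divisor 9200: modified quotas E 8.807, G 1.375, C 1.935, H 4.095.
Rounding up: E 9, G 2, C 2, H 5 (total 18).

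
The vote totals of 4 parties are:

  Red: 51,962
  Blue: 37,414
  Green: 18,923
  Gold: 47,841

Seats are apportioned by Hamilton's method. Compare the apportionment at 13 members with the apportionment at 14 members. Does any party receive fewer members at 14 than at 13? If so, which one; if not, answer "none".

At 13 seats: Red 4, Blue 3, Green 2, Gold 4.
At 14 seats: Red 5, Blue 3, Green 2, Gold 4.
No party's allocation decreased.

none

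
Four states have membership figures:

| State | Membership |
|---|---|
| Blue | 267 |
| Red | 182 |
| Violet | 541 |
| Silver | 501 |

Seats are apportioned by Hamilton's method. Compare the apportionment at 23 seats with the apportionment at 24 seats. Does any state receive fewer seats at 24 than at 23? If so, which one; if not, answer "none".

At 23 seats: Blue 4, Red 3, Violet 8, Silver 8.
At 24 seats: Blue 4, Red 3, Violet 9, Silver 8.
No state's allocation decreased.

none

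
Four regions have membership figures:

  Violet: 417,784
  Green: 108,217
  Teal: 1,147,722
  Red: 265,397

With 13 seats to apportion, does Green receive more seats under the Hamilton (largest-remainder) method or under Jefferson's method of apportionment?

Hamilton: Violet 3, Green 1, Teal 7, Red 2.
Jefferson: Violet 3, Green 0, Teal 8, Red 2.
Green gets 1 under Hamilton and 0 under Jefferson.

Hamilton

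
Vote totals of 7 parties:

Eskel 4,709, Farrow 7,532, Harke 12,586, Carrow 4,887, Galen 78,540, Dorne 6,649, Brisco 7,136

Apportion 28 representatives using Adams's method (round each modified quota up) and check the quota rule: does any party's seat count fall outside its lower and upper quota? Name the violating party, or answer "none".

Galen

Standard quotas: Eskel 1.080, Farrow 1.728, Harke 2.888, Carrow 1.121, Galen 18.020, Dorne 1.526, Brisco 1.637.
Adams allocation: Eskel 1, Farrow 2, Harke 3, Carrow 1, Galen 17, Dorne 2, Brisco 2.
Galen has quota 18.020 (lower 18, upper 19) but receives 17 — outside the quota interval.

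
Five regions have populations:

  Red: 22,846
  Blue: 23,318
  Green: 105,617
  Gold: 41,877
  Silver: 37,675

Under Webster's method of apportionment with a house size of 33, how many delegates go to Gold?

6

Standard divisor 231333/33 ≈ 7010.091; standard quotas: Red 3.259, Blue 3.326, Green 15.066, Gold 5.974, Silver 5.374.
Rounding to the nearest integer gives 3, 3, 15, 6, 5 = 32 seats, so the divisor must be adjusted.
With modified divisor 6824.8: modified quotas Red 3.347, Blue 3.417, Green 15.475, Gold 6.136, Silver 5.520.
Rounding to the nearest integer: Red 3, Blue 3, Green 15, Gold 6, Silver 6 (total 33).
Gold receives 6.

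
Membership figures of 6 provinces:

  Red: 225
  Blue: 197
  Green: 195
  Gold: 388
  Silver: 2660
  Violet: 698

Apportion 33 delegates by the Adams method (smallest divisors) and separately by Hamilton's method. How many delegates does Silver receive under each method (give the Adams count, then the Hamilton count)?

Adams: Red 2, Blue 2, Green 2, Gold 3, Silver 19, Violet 5.
Hamilton: Red 2, Blue 2, Green 1, Gold 3, Silver 20, Violet 5.
Silver gets 19 under Adams and 20 under Hamilton.

19 and 20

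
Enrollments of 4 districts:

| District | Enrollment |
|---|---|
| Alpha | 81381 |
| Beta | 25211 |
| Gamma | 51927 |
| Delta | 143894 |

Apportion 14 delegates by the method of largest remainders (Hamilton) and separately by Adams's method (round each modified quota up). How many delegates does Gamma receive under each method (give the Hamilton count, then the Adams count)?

Hamilton: Alpha 4, Beta 1, Gamma 2, Delta 7.
Adams: Alpha 4, Beta 1, Gamma 3, Delta 6.
Gamma gets 2 under Hamilton and 3 under Adams.

2 and 3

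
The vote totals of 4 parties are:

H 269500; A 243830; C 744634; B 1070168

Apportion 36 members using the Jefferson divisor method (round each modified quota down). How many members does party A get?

Standard divisor 2328132/36 ≈ 64670.333; standard quotas: H 4.167, A 3.770, C 11.514, B 16.548.
Rounding down gives 4, 3, 11, 16 = 34 seats, so the divisor must be adjusted.
With modified divisor 61500: modified quotas H 4.382, A 3.965, C 12.108, B 17.401.
Rounding down: H 4, A 3, C 12, B 17 (total 36).
A receives 3.

3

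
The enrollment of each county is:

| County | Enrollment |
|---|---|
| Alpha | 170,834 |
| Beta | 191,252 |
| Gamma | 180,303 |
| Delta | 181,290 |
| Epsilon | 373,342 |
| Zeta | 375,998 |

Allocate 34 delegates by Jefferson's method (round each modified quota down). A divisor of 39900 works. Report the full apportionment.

Alpha: 4; Beta: 4; Gamma: 4; Delta: 4; Epsilon: 9; Zeta: 9

With modified divisor 39900: modified quotas Alpha 4.282, Beta 4.793, Gamma 4.519, Delta 4.544, Epsilon 9.357, Zeta 9.424.
Rounding down: Alpha 4, Beta 4, Gamma 4, Delta 4, Epsilon 9, Zeta 9 (total 34).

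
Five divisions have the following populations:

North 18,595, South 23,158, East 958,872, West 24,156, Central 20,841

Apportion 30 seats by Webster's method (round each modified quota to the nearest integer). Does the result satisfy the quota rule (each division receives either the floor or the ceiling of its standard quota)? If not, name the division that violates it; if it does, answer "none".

Standard quotas: North 0.534, South 0.664, East 27.511, West 0.693, Central 0.598.
Webster allocation: North 1, South 1, East 26, West 1, Central 1.
East has quota 27.511 (lower 27, upper 28) but receives 26 — outside the quota interval.

East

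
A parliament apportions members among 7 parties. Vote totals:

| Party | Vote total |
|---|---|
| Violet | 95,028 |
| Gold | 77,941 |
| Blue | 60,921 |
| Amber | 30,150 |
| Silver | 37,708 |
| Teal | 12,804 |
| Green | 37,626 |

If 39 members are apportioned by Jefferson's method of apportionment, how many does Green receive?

Standard divisor 352178/39 ≈ 9030.205; standard quotas: Violet 10.523, Gold 8.631, Blue 6.746, Amber 3.339, Silver 4.176, Teal 1.418, Green 4.167.
Rounding down gives 10, 8, 6, 3, 4, 1, 4 = 36 seats, so the divisor must be adjusted.
With modified divisor 8300: modified quotas Violet 11.449, Gold 9.390, Blue 7.340, Amber 3.633, Silver 4.543, Teal 1.543, Green 4.533.
Rounding down: Violet 11, Gold 9, Blue 7, Amber 3, Silver 4, Teal 1, Green 4 (total 39).
Green receives 4.

4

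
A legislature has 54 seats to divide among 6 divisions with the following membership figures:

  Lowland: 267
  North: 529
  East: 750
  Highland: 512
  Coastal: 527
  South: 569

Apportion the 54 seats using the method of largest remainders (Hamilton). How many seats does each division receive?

Lowland 4, North 9, East 13, Highland 9, Coastal 9, South 10

Total 3154; standard divisor 3154/54 ≈ 58.407.
Standard quotas: Lowland 4.571, North 9.057, East 12.841, Highland 8.766, Coastal 9.023, South 9.742.
Lower quotas: Lowland 4, North 9, East 12, Highland 8, Coastal 9, South 9 (sum 51, leaving 3 seats).
Remainders in descending order: East 0.841, Highland 0.766, South 0.742, Lowland 0.571, North 0.057, Coastal 0.023.
The surplus seats go to East, Highland, South.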